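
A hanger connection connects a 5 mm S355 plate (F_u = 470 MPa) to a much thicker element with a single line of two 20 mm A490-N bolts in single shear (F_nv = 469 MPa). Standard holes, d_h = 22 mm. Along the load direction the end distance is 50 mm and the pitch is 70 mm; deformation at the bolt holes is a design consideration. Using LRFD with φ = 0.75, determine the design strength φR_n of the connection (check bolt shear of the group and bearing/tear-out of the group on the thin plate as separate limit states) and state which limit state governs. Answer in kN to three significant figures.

Bolt shear: A_b = π·20²/4 = 314.2 mm²; R_n = 469 × 314.2 × 2 × 1 / 1000 = 294.7 kN → 0.75 × 294.7 = 221 kN.
Bearing (1.2 l_c t F_u ≤ 2.4 d t F_u): upper limit = 2.4·20·5·470 / 1000 = 112.8 kN.
  Edge l_c = 50 − 22/2 = 39 → r_n = 110 kN; interior l_c = 70 − 22 = 48 → r_n = 112.8 kN.
  R_n,bearing = 1·110 + 1·112.8 = 222.8 kN → 0.75 × 222.8 = 167 kN.
Bearing governs: 167 kN.

167 kN (bearing governs)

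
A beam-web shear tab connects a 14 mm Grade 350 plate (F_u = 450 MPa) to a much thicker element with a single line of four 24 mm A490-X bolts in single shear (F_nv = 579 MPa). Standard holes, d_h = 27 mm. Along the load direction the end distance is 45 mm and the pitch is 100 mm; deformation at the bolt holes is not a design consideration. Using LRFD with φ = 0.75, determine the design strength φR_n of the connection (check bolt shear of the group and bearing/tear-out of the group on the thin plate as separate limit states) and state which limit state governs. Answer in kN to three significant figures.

Bolt shear: A_b = π·24²/4 = 452.4 mm²; R_n = 579 × 452.4 × 4 × 1 / 1000 = 1048 kN → 0.75 × 1048 = 786 kN.
Bearing (1.5 l_c t F_u ≤ 3.0 d t F_u): upper limit = 3.0·24·14·450 / 1000 = 453.6 kN.
  Edge l_c = 45 − 27/2 = 31.5 → r_n = 297.7 kN; interior l_c = 100 − 27 = 73 → r_n = 453.6 kN.
  R_n,bearing = 1·297.7 + 3·453.6 = 1658 kN → 0.75 × 1658 = 1240 kN.
Bolt shear governs: 786 kN.

786 kN (bolt shear governs)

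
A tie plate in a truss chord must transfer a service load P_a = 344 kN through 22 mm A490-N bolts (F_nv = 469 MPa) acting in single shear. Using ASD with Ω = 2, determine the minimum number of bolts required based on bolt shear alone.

A_b = π·22²/4 = 380.1 mm².
Per-bolt allowable strength R_n/Ω = 469 × 380.1 × 1 / 1000 / 2 = 89.14 kN.
n ≥ 344 / 89.14 = 3.859 → use 4 bolts.

4 bolts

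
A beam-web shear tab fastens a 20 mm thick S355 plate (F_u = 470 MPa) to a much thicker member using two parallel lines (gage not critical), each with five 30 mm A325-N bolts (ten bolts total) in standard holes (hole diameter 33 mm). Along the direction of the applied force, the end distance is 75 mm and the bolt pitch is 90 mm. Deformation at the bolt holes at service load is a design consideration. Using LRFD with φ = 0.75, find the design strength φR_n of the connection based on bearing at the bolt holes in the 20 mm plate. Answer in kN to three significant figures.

4850 kN

Per bolt r_n = 1.2 l_c t F_u ≤ 2.4 d t F_u; upper limit = 2.4 × 30 × 20 × 470 / 1000 = 676.8 kN.
Edge bolt: l_c = 75 − 33/2 = 58.5 mm → 1.2 × 58.5 × 20 × 470 / 1000 = 659.9 → r_n = 659.9 kN.
Interior bolts: l_c = 90 − 33 = 57 mm → 1.2 × 57 × 20 × 470 / 1000 = 643 → r_n = 643 kN.
R_n = 2 × 659.9 + 8 × 643 = 6463 kN.
Design strength φR_n = 0.75 × 6463 = 4850 kN.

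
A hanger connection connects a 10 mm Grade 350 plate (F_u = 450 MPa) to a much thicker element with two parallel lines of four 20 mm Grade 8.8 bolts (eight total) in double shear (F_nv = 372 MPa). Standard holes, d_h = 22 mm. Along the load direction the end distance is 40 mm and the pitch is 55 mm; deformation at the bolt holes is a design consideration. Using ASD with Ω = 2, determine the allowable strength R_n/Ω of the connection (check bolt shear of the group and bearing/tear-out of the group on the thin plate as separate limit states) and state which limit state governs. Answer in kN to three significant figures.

Bolt shear: A_b = π·20²/4 = 314.2 mm²; R_n = 372 × 314.2 × 8 × 2 / 1000 = 1870 kN → 1870 / 2 = 935 kN.
Bearing (1.2 l_c t F_u ≤ 2.4 d t F_u): upper limit = 2.4·20·10·450 / 1000 = 216 kN.
  Edge l_c = 40 − 22/2 = 29 → r_n = 156.6 kN; interior l_c = 55 − 22 = 33 → r_n = 178.2 kN.
  R_n,bearing = 2·156.6 + 6·178.2 = 1382 kN → 1382 / 2 = 691 kN.
Bearing governs: 691 kN.

691 kN (bearing governs)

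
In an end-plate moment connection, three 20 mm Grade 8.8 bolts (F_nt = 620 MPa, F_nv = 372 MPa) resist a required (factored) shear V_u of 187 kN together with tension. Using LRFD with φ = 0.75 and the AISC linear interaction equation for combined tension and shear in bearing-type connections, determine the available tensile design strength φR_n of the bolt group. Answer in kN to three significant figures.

A_b = π·20²/4 = 314.2 mm²; f_rv = 187 × 1000 / (3 × 314.2) = 198.4 MPa.
F'_nt = 1.3 F_nt − (F_nt / φF_nv) f_rv = 1.3·620 − (620/(0.75·372))·198.4 = 365.1 MPa, capped at F_nt → F'_nt = 365.1 MPa.
R_n = F'_nt · A_b · n = 365.1 × 314.2 × 3 / 1000 = 344.1 kN.
Design strength φR_n = 0.75 × 344.1 = 258 kN.

258 kN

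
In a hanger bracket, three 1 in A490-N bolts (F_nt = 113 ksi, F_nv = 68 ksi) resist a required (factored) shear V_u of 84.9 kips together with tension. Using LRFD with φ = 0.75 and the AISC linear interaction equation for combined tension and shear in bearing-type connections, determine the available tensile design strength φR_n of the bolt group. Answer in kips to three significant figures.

119 kips

A_b = π·1²/4 = 0.7854 in²; f_rv = 84.9 / (3 × 0.7854) = 36.03 ksi.
F'_nt = 1.3 F_nt − (F_nt / φF_nv) f_rv = 1.3·113 − (113/(0.75·68))·36.03 = 67.06 ksi, capped at F_nt → F'_nt = 67.06 ksi.
R_n = F'_nt · A_b · n = 67.06 × 0.7854 × 3 = 158 kips.
Design strength φR_n = 0.75 × 158 = 119 kips.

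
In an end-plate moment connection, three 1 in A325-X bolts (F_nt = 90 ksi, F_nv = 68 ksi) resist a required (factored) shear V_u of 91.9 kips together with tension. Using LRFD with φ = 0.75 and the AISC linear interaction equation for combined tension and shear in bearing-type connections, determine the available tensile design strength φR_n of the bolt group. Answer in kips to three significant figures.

85.1 kips

A_b = π·1²/4 = 0.7854 in²; f_rv = 91.9 / (3 × 0.7854) = 39 ksi.
F'_nt = 1.3 F_nt − (F_nt / φF_nv) f_rv = 1.3·90 − (90/(0.75·68))·39 = 48.17 ksi, capped at F_nt → F'_nt = 48.17 ksi.
R_n = F'_nt · A_b · n = 48.17 × 0.7854 × 3 = 113.5 kips.
Design strength φR_n = 0.75 × 113.5 = 85.1 kips.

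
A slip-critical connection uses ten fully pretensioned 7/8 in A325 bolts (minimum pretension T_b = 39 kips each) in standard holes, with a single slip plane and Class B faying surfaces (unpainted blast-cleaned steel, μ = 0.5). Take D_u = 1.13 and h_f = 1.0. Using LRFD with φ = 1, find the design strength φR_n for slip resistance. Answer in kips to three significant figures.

220 kips

R_n = μ · D_u · h_f · T_b · n_s · n_b = 0.5 × 1.13 × 1.0 × 39 × 1 × 10 = 220.3 kips.
Design strength φR_n = 1 × 220.3 = 220 kips.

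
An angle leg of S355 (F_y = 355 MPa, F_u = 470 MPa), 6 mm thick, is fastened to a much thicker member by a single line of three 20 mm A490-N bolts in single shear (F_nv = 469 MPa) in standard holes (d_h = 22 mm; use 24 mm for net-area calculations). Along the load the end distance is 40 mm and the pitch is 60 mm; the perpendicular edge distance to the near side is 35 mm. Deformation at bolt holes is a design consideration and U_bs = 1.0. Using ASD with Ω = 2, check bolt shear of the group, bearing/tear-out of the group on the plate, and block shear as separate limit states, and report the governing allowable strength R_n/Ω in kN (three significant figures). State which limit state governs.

117 kN (block shear governs)

Bolt shear: A_b = π·20²/4 = 314.2 mm²; R_n = 469 × 314.2 × 3 × 1 / 1000 = 442 kN → 442 / 2 = 221 kN.
Bearing: edge l_c = 29, r_n = 98.14 kN; interior l_c = 38, r_n = 128.6 kN; R_n = 98.14 + 2·128.6 = 355.3 kN → 178 kN.
Block shear: A_gv = 960, A_nv = 600, A_nt = 138 mm²; R_n = min(0.6F_uA_nv, 0.6F_yA_gv) + U_bs·F_u·A_nt = 234.1 kN → 117 kN.
Block shear governs: 117 kN.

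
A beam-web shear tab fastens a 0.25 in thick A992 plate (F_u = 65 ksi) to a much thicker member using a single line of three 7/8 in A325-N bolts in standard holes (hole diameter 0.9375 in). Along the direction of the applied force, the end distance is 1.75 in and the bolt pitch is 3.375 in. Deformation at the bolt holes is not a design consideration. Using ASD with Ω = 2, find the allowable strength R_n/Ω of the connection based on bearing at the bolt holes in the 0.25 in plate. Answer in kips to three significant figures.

Per bolt r_n = 1.5 l_c t F_u ≤ 3.0 d t F_u; upper limit = 3.0 × 0.875 × 0.25 × 65 = 42.66 kips.
Edge bolt: l_c = 1.75 − 0.9375/2 = 1.281 in → 1.5 × 1.281 × 0.25 × 65 = 31.23 → r_n = 31.23 kips.
Interior bolts: l_c = 3.375 − 0.9375 = 2.438 in → 1.5 × 2.438 × 0.25 × 65 = 59.41 → r_n = 42.66 kips.
R_n = 1 × 31.23 + 2 × 42.66 = 116.5 kips.
Allowable strength R_n/Ω = 116.5 / 2 = 58.3 kips.

58.3 kips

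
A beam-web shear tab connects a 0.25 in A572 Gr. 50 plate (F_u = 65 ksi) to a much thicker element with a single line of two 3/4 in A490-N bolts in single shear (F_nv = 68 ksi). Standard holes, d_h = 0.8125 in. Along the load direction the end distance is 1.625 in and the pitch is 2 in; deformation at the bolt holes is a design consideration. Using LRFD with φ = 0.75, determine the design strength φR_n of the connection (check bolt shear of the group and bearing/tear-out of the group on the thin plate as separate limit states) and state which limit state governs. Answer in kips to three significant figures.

Bolt shear: A_b = π·0.75²/4 = 0.4418 in²; R_n = 68 × 0.4418 × 2 × 1 = 60.08 kips → 0.75 × 60.08 = 45.1 kips.
Bearing (1.2 l_c t F_u ≤ 2.4 d t F_u): upper limit = 2.4·0.75·0.25·65 = 29.25 kips.
  Edge l_c = 1.625 − 0.8125/2 = 1.219 → r_n = 23.77 kips; interior l_c = 2 − 0.8125 = 1.188 → r_n = 23.16 kips.
  R_n,bearing = 1·23.77 + 1·23.16 = 46.92 kips → 0.75 × 46.92 = 35.2 kips.
Bearing governs: 35.2 kips.

35.2 kips (bearing governs)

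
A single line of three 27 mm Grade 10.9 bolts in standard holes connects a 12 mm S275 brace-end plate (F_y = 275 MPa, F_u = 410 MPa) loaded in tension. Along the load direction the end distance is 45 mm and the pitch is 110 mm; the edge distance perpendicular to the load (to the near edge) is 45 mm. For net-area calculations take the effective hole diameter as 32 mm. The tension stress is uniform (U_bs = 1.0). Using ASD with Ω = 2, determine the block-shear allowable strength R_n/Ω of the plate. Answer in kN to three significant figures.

Shear plane L_v = 45 + 2·110 = 265 mm; A_gv = 265 × 12 = 3180 mm².
A_nv = (265 − 2.5·32) × 12 = 2220 mm².
A_nt = (45 − 0.5·32) × 12 = 348 mm².
0.6 F_u A_nv = 546.1 kN; 0.6 F_y A_gv = 524.7 kN → shear yielding governs the shear term.
R_n = 524.7 + 1.0 × 410 × 348 / 1000 = 667.4 kN.
Allowable strength R_n/Ω = 667.4 / 2 = 334 kN.

334 kN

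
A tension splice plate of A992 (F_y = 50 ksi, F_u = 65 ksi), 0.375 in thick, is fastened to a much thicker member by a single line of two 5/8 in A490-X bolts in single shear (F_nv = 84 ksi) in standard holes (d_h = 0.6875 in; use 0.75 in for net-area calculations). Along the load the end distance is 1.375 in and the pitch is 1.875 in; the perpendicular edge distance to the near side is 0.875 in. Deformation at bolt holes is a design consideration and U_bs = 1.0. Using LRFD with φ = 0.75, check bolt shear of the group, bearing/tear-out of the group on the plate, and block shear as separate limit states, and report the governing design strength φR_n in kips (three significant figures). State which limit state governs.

32.4 kips (block shear governs)

Bolt shear: A_b = π·0.625²/4 = 0.3068 in²; R_n = 84 × 0.3068 × 2 × 1 = 51.54 kips → 0.75 × 51.54 = 38.7 kips.
Bearing: edge l_c = 1.031, r_n = 30.16 kips; interior l_c = 1.188, r_n = 34.73 kips; R_n = 30.16 + 1·34.73 = 64.9 kips → 48.7 kips.
Block shear: A_gv = 1.219, A_nv = 0.7969, A_nt = 0.1875 in²; R_n = min(0.6F_uA_nv, 0.6F_yA_gv) + U_bs·F_u·A_nt = 43.27 kips → 32.4 kips.
Block shear governs: 32.4 kips.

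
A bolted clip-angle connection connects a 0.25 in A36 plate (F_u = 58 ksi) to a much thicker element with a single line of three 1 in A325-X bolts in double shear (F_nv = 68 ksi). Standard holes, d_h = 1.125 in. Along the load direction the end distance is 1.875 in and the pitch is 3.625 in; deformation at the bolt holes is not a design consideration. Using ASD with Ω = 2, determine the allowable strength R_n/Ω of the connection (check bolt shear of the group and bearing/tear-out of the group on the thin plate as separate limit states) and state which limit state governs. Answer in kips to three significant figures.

Bolt shear: A_b = π·1²/4 = 0.7854 in²; R_n = 68 × 0.7854 × 3 × 2 = 320.4 kips → 320.4 / 2 = 160 kips.
Bearing (1.5 l_c t F_u ≤ 3.0 d t F_u): upper limit = 3.0·1·0.25·58 = 43.5 kips.
  Edge l_c = 1.875 − 1.125/2 = 1.312 → r_n = 28.55 kips; interior l_c = 3.625 − 1.125 = 2.5 → r_n = 43.5 kips.
  R_n,bearing = 1·28.55 + 2·43.5 = 115.5 kips → 115.5 / 2 = 57.8 kips.
Bearing governs: 57.8 kips.

57.8 kips (bearing governs)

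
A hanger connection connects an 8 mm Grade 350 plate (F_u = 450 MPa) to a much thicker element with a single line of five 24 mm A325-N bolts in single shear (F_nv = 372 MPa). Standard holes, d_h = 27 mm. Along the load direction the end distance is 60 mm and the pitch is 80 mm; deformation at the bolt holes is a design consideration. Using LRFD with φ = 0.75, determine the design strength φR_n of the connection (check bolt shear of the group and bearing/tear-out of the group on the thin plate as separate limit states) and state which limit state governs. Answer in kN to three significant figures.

631 kN (bolt shear governs)

Bolt shear: A_b = π·24²/4 = 452.4 mm²; R_n = 372 × 452.4 × 5 × 1 / 1000 = 841.4 kN → 0.75 × 841.4 = 631 kN.
Bearing (1.2 l_c t F_u ≤ 2.4 d t F_u): upper limit = 2.4·24·8·450 / 1000 = 207.4 kN.
  Edge l_c = 60 − 27/2 = 46.5 → r_n = 200.9 kN; interior l_c = 80 − 27 = 53 → r_n = 207.4 kN.
  R_n,bearing = 1·200.9 + 4·207.4 = 1030 kN → 0.75 × 1030 = 773 kN.
Bolt shear governs: 631 kN.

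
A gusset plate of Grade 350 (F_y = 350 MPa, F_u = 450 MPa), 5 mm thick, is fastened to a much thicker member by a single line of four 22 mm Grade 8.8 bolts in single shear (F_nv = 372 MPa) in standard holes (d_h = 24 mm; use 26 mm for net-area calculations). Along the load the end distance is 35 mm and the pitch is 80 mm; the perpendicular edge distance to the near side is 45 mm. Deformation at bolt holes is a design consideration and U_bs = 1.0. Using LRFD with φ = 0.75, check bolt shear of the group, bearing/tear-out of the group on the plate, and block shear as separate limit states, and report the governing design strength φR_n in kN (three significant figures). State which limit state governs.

Bolt shear: A_b = π·22²/4 = 380.1 mm²; R_n = 372 × 380.1 × 4 × 1 / 1000 = 565.6 kN → 0.75 × 565.6 = 424 kN.
Bearing: edge l_c = 23, r_n = 62.1 kN; interior l_c = 56, r_n = 118.8 kN; R_n = 62.1 + 3·118.8 = 418.5 kN → 314 kN.
Block shear: A_gv = 1375, A_nv = 920, A_nt = 160 mm²; R_n = min(0.6F_uA_nv, 0.6F_yA_gv) + U_bs·F_u·A_nt = 320.4 kN → 240 kN.
Block shear governs: 240 kN.

240 kN (block shear governs)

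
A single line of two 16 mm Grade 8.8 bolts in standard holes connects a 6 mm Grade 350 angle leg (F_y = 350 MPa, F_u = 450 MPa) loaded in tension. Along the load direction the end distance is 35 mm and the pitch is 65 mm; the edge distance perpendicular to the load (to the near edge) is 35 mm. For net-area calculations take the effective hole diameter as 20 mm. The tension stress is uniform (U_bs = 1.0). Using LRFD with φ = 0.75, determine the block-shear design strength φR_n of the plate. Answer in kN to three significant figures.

Shear plane L_v = 35 + 1·65 = 100 mm; A_gv = 100 × 6 = 600 mm².
A_nv = (100 − 1.5·20) × 6 = 420 mm².
A_nt = (35 − 0.5·20) × 6 = 150 mm².
0.6 F_u A_nv = 113.4 kN; 0.6 F_y A_gv = 126 kN → shear rupture governs the shear term.
R_n = 113.4 + 1.0 × 450 × 150 / 1000 = 180.9 kN.
Design strength φR_n = 0.75 × 180.9 = 136 kN.

136 kN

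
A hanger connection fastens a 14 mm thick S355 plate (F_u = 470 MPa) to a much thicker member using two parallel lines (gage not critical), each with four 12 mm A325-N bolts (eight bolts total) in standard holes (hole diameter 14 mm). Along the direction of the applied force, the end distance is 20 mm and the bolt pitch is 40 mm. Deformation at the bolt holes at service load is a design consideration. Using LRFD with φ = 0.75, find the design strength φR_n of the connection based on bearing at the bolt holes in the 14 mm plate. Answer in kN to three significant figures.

1010 kN

Per bolt r_n = 1.2 l_c t F_u ≤ 2.4 d t F_u; upper limit = 2.4 × 12 × 14 × 470 / 1000 = 189.5 kN.
Edge bolt: l_c = 20 − 14/2 = 13 mm → 1.2 × 13 × 14 × 470 / 1000 = 102.6 → r_n = 102.6 kN.
Interior bolts: l_c = 40 − 14 = 26 mm → 1.2 × 26 × 14 × 470 / 1000 = 205.3 → r_n = 189.5 kN.
R_n = 2 × 102.6 + 6 × 189.5 = 1342 kN.
Design strength φR_n = 0.75 × 1342 = 1010 kN.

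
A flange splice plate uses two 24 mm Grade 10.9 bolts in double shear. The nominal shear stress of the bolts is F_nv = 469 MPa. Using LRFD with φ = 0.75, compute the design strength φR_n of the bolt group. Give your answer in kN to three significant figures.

A_b = π × 24² / 4 = 452.4 mm².
R_n = F_nv · A_b · n · n_s = 469 × 452.4 × 2 × 2 / 1000 = 848.7 kN.
Design strength φR_n = 0.75 × 848.7 = 637 kN.

637 kN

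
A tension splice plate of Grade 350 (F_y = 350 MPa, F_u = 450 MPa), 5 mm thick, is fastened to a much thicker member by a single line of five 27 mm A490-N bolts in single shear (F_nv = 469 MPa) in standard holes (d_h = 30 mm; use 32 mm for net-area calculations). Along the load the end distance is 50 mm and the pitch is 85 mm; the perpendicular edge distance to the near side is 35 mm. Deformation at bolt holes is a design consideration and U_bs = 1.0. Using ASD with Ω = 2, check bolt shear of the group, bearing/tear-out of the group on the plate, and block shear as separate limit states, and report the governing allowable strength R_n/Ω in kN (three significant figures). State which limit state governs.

187 kN (block shear governs)

Bolt shear: A_b = π·27²/4 = 572.6 mm²; R_n = 469 × 572.6 × 5 × 1 / 1000 = 1343 kN → 1343 / 2 = 671 kN.
Bearing: edge l_c = 35, r_n = 94.5 kN; interior l_c = 55, r_n = 145.8 kN; R_n = 94.5 + 4·145.8 = 677.7 kN → 339 kN.
Block shear: A_gv = 1950, A_nv = 1230, A_nt = 95 mm²; R_n = min(0.6F_uA_nv, 0.6F_yA_gv) + U_bs·F_u·A_nt = 374.9 kN → 187 kN.
Block shear governs: 187 kN.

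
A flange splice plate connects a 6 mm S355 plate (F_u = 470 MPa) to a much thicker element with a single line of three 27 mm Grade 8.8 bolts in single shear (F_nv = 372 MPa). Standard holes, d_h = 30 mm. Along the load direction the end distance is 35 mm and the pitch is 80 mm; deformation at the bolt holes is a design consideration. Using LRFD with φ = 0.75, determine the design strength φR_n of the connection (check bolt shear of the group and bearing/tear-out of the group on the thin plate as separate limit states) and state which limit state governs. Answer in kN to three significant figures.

Bolt shear: A_b = π·27²/4 = 572.6 mm²; R_n = 372 × 572.6 × 3 × 1 / 1000 = 639 kN → 0.75 × 639 = 479 kN.
Bearing (1.2 l_c t F_u ≤ 2.4 d t F_u): upper limit = 2.4·27·6·470 / 1000 = 182.7 kN.
  Edge l_c = 35 − 30/2 = 20 → r_n = 67.68 kN; interior l_c = 80 − 30 = 50 → r_n = 169.2 kN.
  R_n,bearing = 1·67.68 + 2·169.2 = 406.1 kN → 0.75 × 406.1 = 305 kN.
Bearing governs: 305 kN.

305 kN (bearing governs)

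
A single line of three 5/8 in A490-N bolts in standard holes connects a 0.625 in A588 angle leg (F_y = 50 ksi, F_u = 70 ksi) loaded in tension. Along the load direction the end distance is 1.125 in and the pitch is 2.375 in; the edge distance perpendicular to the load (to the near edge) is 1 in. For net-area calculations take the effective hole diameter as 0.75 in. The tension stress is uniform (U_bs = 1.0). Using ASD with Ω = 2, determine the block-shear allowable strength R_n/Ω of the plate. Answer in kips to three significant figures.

Shear plane L_v = 1.125 + 2·2.375 = 5.875 in; A_gv = 5.875 × 0.625 = 3.672 in².
A_nv = (5.875 − 2.5·0.75) × 0.625 = 2.5 in².
A_nt = (1 − 0.5·0.75) × 0.625 = 0.3906 in².
0.6 F_u A_nv = 105 kips; 0.6 F_y A_gv = 110.2 kips → shear rupture governs the shear term.
R_n = 105 + 1.0 × 70 × 0.3906 = 132.3 kips.
Allowable strength R_n/Ω = 132.3 / 2 = 66.2 kips.

66.2 kips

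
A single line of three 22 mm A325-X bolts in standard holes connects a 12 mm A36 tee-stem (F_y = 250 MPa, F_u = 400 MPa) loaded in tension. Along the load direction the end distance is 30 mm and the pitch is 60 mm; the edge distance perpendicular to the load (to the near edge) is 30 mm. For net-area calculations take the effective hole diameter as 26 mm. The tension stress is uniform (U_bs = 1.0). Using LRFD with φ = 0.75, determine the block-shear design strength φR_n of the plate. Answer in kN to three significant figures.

Shear plane L_v = 30 + 2·60 = 150 mm; A_gv = 150 × 12 = 1800 mm².
A_nv = (150 − 2.5·26) × 12 = 1020 mm².
A_nt = (30 − 0.5·26) × 12 = 204 mm².
0.6 F_u A_nv = 244.8 kN; 0.6 F_y A_gv = 270 kN → shear rupture governs the shear term.
R_n = 244.8 + 1.0 × 400 × 204 / 1000 = 326.4 kN.
Design strength φR_n = 0.75 × 326.4 = 245 kN.

245 kN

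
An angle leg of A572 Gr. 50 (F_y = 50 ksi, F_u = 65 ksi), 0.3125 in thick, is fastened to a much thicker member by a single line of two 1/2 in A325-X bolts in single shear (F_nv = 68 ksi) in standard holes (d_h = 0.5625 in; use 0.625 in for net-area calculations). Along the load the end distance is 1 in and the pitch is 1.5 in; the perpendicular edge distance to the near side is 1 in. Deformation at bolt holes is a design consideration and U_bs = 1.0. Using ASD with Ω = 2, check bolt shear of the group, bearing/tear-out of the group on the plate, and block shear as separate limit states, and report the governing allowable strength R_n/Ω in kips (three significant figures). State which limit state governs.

Bolt shear: A_b = π·0.5²/4 = 0.1963 in²; R_n = 68 × 0.1963 × 2 × 1 = 26.7 kips → 26.7 / 2 = 13.4 kips.
Bearing: edge l_c = 0.7188, r_n = 17.52 kips; interior l_c = 0.9375, r_n = 22.85 kips; R_n = 17.52 + 1·22.85 = 40.37 kips → 20.2 kips.
Block shear: A_gv = 0.7812, A_nv = 0.4883, A_nt = 0.2148 in²; R_n = min(0.6F_uA_nv, 0.6F_yA_gv) + U_bs·F_u·A_nt = 33.01 kips → 16.5 kips.
Bolt shear governs: 13.4 kips.

13.4 kips (bolt shear governs)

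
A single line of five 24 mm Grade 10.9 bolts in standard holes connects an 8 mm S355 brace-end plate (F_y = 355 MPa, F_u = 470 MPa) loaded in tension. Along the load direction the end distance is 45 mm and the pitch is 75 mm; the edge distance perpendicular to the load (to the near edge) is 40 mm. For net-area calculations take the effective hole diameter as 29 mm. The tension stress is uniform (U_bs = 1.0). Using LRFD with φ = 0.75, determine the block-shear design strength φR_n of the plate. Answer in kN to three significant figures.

Shear plane L_v = 45 + 4·75 = 345 mm; A_gv = 345 × 8 = 2760 mm².
A_nv = (345 − 4.5·29) × 8 = 1716 mm².
A_nt = (40 − 0.5·29) × 8 = 204 mm².
0.6 F_u A_nv = 483.9 kN; 0.6 F_y A_gv = 587.9 kN → shear rupture governs the shear term.
R_n = 483.9 + 1.0 × 470 × 204 / 1000 = 579.8 kN.
Design strength φR_n = 0.75 × 579.8 = 435 kN.

435 kN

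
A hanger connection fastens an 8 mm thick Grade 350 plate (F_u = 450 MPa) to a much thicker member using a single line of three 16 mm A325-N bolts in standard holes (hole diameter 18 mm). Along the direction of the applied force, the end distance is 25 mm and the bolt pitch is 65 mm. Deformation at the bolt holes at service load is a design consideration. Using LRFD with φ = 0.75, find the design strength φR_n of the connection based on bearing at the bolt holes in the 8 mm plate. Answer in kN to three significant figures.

259 kN

Per bolt r_n = 1.2 l_c t F_u ≤ 2.4 d t F_u; upper limit = 2.4 × 16 × 8 × 450 / 1000 = 138.2 kN.
Edge bolt: l_c = 25 − 18/2 = 16 mm → 1.2 × 16 × 8 × 450 / 1000 = 69.12 → r_n = 69.12 kN.
Interior bolts: l_c = 65 − 18 = 47 mm → 1.2 × 47 × 8 × 450 / 1000 = 203 → r_n = 138.2 kN.
R_n = 1 × 69.12 + 2 × 138.2 = 345.6 kN.
Design strength φR_n = 0.75 × 345.6 = 259 kN.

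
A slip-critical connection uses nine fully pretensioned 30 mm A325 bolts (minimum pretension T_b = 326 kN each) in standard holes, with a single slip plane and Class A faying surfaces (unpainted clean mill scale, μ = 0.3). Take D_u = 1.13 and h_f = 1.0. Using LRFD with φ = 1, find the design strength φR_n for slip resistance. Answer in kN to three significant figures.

995 kN

R_n = μ · D_u · h_f · T_b · n_s · n_b = 0.3 × 1.13 × 1.0 × 326 × 1 × 9 = 994.6 kN.
Design strength φR_n = 1 × 994.6 = 995 kN.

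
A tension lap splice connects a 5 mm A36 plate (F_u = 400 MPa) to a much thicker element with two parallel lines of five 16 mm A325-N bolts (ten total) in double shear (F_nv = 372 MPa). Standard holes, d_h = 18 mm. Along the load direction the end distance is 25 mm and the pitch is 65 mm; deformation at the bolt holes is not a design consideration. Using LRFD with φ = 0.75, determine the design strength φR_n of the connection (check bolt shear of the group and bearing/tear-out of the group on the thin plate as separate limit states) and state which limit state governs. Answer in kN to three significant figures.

Bolt shear: A_b = π·16²/4 = 201.1 mm²; R_n = 372 × 201.1 × 10 × 2 / 1000 = 1496 kN → 0.75 × 1496 = 1120 kN.
Bearing (1.5 l_c t F_u ≤ 3.0 d t F_u): upper limit = 3.0·16·5·400 / 1000 = 96 kN.
  Edge l_c = 25 − 18/2 = 16 → r_n = 48 kN; interior l_c = 65 − 18 = 47 → r_n = 96 kN.
  R_n,bearing = 2·48 + 8·96 = 864 kN → 0.75 × 864 = 648 kN.
Bearing governs: 648 kN.

648 kN (bearing governs)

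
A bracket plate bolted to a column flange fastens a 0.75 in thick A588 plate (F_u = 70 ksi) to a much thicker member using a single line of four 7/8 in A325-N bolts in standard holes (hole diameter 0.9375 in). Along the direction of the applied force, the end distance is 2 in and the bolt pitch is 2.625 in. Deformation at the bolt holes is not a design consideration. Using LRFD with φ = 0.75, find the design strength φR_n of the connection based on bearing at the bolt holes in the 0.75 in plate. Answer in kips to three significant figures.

389 kips

Per bolt r_n = 1.5 l_c t F_u ≤ 3.0 d t F_u; upper limit = 3.0 × 0.875 × 0.75 × 70 = 137.8 kips.
Edge bolt: l_c = 2 − 0.9375/2 = 1.531 in → 1.5 × 1.531 × 0.75 × 70 = 120.6 → r_n = 120.6 kips.
Interior bolts: l_c = 2.625 − 0.9375 = 1.688 in → 1.5 × 1.688 × 0.75 × 70 = 132.9 → r_n = 132.9 kips.
R_n = 1 × 120.6 + 3 × 132.9 = 519.3 kips.
Design strength φR_n = 0.75 × 519.3 = 389 kips.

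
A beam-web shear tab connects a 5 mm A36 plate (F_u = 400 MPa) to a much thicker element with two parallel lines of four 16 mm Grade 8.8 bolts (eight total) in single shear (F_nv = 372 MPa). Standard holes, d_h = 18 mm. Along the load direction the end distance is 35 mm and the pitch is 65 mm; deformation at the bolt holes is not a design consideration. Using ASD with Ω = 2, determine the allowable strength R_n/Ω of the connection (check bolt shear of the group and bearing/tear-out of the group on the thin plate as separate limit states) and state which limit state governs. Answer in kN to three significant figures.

299 kN (bolt shear governs)

Bolt shear: A_b = π·16²/4 = 201.1 mm²; R_n = 372 × 201.1 × 8 × 1 / 1000 = 598.4 kN → 598.4 / 2 = 299 kN.
Bearing (1.5 l_c t F_u ≤ 3.0 d t F_u): upper limit = 3.0·16·5·400 / 1000 = 96 kN.
  Edge l_c = 35 − 18/2 = 26 → r_n = 78 kN; interior l_c = 65 − 18 = 47 → r_n = 96 kN.
  R_n,bearing = 2·78 + 6·96 = 732 kN → 732 / 2 = 366 kN.
Bolt shear governs: 299 kN.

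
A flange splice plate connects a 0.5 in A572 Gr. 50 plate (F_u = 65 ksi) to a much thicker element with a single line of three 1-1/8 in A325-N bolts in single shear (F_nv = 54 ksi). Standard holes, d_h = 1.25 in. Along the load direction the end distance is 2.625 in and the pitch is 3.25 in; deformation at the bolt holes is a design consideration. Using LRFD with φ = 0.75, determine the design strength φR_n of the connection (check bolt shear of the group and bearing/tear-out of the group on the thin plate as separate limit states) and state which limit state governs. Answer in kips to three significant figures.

Bolt shear: A_b = π·1.125²/4 = 0.994 in²; R_n = 54 × 0.994 × 3 × 1 = 161 kips → 0.75 × 161 = 121 kips.
Bearing (1.2 l_c t F_u ≤ 2.4 d t F_u): upper limit = 2.4·1.125·0.5·65 = 87.75 kips.
  Edge l_c = 2.625 − 1.25/2 = 2 → r_n = 78 kips; interior l_c = 3.25 − 1.25 = 2 → r_n = 78 kips.
  R_n,bearing = 1·78 + 2·78 = 234 kips → 0.75 × 234 = 176 kips.
Bolt shear governs: 121 kips.

121 kips (bolt shear governs)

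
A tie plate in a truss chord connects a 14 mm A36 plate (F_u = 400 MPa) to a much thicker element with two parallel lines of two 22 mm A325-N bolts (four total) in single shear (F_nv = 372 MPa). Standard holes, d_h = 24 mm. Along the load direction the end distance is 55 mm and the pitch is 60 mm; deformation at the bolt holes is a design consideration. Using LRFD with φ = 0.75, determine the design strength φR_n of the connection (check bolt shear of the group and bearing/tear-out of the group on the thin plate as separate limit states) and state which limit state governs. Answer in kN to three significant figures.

Bolt shear: A_b = π·22²/4 = 380.1 mm²; R_n = 372 × 380.1 × 4 × 1 / 1000 = 565.6 kN → 0.75 × 565.6 = 424 kN.
Bearing (1.2 l_c t F_u ≤ 2.4 d t F_u): upper limit = 2.4·22·14·400 / 1000 = 295.7 kN.
  Edge l_c = 55 − 24/2 = 43 → r_n = 289 kN; interior l_c = 60 − 24 = 36 → r_n = 241.9 kN.
  R_n,bearing = 2·289 + 2·241.9 = 1062 kN → 0.75 × 1062 = 796 kN.
Bolt shear governs: 424 kN.

424 kN (bolt shear governs)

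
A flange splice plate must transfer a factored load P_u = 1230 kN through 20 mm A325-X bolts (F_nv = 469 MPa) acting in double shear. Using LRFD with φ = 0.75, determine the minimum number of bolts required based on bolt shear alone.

6 bolts

A_b = π·20²/4 = 314.2 mm².
Per-bolt design strength φR_n = 0.75 × 469 × 314.2 × 2 / 1000 = 221 kN.
n ≥ 1230 / 221 = 5.565 → use 6 bolts.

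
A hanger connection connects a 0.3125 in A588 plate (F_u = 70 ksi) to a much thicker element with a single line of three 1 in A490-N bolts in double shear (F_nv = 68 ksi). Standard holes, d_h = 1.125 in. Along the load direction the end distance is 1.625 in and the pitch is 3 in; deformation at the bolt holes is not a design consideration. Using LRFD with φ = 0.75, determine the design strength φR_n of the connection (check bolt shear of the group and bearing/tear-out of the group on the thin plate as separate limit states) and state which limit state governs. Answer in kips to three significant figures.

118 kips (bearing governs)

Bolt shear: A_b = π·1²/4 = 0.7854 in²; R_n = 68 × 0.7854 × 3 × 2 = 320.4 kips → 0.75 × 320.4 = 240 kips.
Bearing (1.5 l_c t F_u ≤ 3.0 d t F_u): upper limit = 3.0·1·0.3125·70 = 65.62 kips.
  Edge l_c = 1.625 − 1.125/2 = 1.062 → r_n = 34.86 kips; interior l_c = 3 − 1.125 = 1.875 → r_n = 61.52 kips.
  R_n,bearing = 1·34.86 + 2·61.52 = 157.9 kips → 0.75 × 157.9 = 118 kips.
Bearing governs: 118 kips.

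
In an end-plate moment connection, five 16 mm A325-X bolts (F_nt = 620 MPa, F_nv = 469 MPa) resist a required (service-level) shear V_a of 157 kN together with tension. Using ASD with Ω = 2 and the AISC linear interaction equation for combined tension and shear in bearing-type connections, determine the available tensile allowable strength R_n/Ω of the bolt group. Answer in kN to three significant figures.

198 kN

A_b = π·16²/4 = 201.1 mm²; f_rv = 157 × 1000 / (5 × 201.1) = 156.2 MPa.
F'_nt = 1.3 F_nt − (Ω F_nt / F_nv) f_rv = 1.3·620 − (2·620/469)·156.2 = 393.1 MPa, capped at F_nt → F'_nt = 393.1 MPa.
R_n = F'_nt · A_b · n = 393.1 × 201.1 × 5 / 1000 = 395.2 kN.
Allowable strength R_n/Ω = 395.2 / 2 = 198 kN.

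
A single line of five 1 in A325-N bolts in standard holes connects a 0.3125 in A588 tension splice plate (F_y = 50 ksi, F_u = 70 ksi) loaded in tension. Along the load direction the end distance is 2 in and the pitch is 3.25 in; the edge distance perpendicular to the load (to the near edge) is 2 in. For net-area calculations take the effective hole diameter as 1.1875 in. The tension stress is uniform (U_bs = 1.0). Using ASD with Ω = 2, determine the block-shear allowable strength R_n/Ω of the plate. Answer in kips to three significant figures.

Shear plane L_v = 2 + 4·3.25 = 15 in; A_gv = 15 × 0.3125 = 4.688 in².
A_nv = (15 − 4.5·1.1875) × 0.3125 = 3.018 in².
A_nt = (2 − 0.5·1.1875) × 0.3125 = 0.4395 in².
0.6 F_u A_nv = 126.7 kips; 0.6 F_y A_gv = 140.6 kips → shear rupture governs the shear term.
R_n = 126.7 + 1.0 × 70 × 0.4395 = 157.5 kips.
Allowable strength R_n/Ω = 157.5 / 2 = 78.8 kips.

78.8 kips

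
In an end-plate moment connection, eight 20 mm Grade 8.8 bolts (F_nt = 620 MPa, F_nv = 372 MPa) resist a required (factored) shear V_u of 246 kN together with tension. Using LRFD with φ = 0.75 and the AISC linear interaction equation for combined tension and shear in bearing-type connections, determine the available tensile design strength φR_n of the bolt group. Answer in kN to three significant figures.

A_b = π·20²/4 = 314.2 mm²; f_rv = 246 × 1000 / (8 × 314.2) = 97.88 MPa.
F'_nt = 1.3 F_nt − (F_nt / φF_nv) f_rv = 1.3·620 − (620/(0.75·372))·97.88 = 588.5 MPa, capped at F_nt → F'_nt = 588.5 MPa.
R_n = F'_nt · A_b · n = 588.5 × 314.2 × 8 / 1000 = 1479 kN.
Design strength φR_n = 0.75 × 1479 = 1110 kN.

1110 kN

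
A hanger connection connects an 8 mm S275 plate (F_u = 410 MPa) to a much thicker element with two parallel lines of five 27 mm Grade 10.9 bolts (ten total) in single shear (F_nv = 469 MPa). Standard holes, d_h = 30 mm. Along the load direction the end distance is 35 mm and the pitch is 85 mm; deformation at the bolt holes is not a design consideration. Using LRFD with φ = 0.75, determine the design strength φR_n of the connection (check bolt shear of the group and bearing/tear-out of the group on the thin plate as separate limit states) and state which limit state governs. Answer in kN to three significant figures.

Bolt shear: A_b = π·27²/4 = 572.6 mm²; R_n = 469 × 572.6 × 10 × 1 / 1000 = 2685 kN → 0.75 × 2685 = 2010 kN.
Bearing (1.5 l_c t F_u ≤ 3.0 d t F_u): upper limit = 3.0·27·8·410 / 1000 = 265.7 kN.
  Edge l_c = 35 − 30/2 = 20 → r_n = 98.4 kN; interior l_c = 85 − 30 = 55 → r_n = 265.7 kN.
  R_n,bearing = 2·98.4 + 8·265.7 = 2322 kN → 0.75 × 2322 = 1740 kN.
Bearing governs: 1740 kN.

1740 kN (bearing governs)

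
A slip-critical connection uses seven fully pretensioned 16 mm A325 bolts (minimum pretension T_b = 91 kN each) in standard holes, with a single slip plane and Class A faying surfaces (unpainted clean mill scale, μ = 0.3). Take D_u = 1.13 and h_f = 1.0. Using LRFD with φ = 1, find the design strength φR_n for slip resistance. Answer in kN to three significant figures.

216 kN

R_n = μ · D_u · h_f · T_b · n_s · n_b = 0.3 × 1.13 × 1.0 × 91 × 1 × 7 = 215.9 kN.
Design strength φR_n = 1 × 215.9 = 216 kN.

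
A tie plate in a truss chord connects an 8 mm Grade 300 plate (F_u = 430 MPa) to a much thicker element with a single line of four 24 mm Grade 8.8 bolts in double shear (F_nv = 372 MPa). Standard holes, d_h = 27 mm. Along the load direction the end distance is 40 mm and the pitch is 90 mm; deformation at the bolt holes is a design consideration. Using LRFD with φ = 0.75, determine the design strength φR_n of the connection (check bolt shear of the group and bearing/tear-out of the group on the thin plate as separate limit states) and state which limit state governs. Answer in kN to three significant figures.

528 kN (bearing governs)

Bolt shear: A_b = π·24²/4 = 452.4 mm²; R_n = 372 × 452.4 × 4 × 2 / 1000 = 1346 kN → 0.75 × 1346 = 1010 kN.
Bearing (1.2 l_c t F_u ≤ 2.4 d t F_u): upper limit = 2.4·24·8·430 / 1000 = 198.1 kN.
  Edge l_c = 40 − 27/2 = 26.5 → r_n = 109.4 kN; interior l_c = 90 − 27 = 63 → r_n = 198.1 kN.
  R_n,bearing = 1·109.4 + 3·198.1 = 703.8 kN → 0.75 × 703.8 = 528 kN.
Bearing governs: 528 kN.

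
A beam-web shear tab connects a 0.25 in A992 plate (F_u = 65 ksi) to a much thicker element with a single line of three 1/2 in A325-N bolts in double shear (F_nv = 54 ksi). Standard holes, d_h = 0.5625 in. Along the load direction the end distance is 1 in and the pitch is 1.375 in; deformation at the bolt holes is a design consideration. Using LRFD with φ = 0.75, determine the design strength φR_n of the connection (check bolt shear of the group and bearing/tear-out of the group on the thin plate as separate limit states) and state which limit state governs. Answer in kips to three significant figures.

Bolt shear: A_b = π·0.5²/4 = 0.1963 in²; R_n = 54 × 0.1963 × 3 × 2 = 63.62 kips → 0.75 × 63.62 = 47.7 kips.
Bearing (1.2 l_c t F_u ≤ 2.4 d t F_u): upper limit = 2.4·0.5·0.25·65 = 19.5 kips.
  Edge l_c = 1 − 0.5625/2 = 0.7188 → r_n = 14.02 kips; interior l_c = 1.375 − 0.5625 = 0.8125 → r_n = 15.84 kips.
  R_n,bearing = 1·14.02 + 2·15.84 = 45.7 kips → 0.75 × 45.7 = 34.3 kips.
Bearing governs: 34.3 kips.

34.3 kips (bearing governs)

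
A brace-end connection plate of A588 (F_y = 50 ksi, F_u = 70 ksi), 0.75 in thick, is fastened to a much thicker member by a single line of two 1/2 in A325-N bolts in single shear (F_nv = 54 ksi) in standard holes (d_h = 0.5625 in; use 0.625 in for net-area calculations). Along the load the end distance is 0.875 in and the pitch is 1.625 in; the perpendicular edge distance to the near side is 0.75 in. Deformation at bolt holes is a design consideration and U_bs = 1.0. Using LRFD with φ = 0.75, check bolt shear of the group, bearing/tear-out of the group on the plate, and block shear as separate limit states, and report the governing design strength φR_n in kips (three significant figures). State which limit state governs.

15.9 kips (bolt shear governs)

Bolt shear: A_b = π·0.5²/4 = 0.1963 in²; R_n = 54 × 0.1963 × 2 × 1 = 21.21 kips → 0.75 × 21.21 = 15.9 kips.
Bearing: edge l_c = 0.5938, r_n = 37.41 kips; interior l_c = 1.062, r_n = 63 kips; R_n = 37.41 + 1·63 = 100.4 kips → 75.3 kips.
Block shear: A_gv = 1.875, A_nv = 1.172, A_nt = 0.3281 in²; R_n = min(0.6F_uA_nv, 0.6F_yA_gv) + U_bs·F_u·A_nt = 72.19 kips → 54.1 kips.
Bolt shear governs: 15.9 kips.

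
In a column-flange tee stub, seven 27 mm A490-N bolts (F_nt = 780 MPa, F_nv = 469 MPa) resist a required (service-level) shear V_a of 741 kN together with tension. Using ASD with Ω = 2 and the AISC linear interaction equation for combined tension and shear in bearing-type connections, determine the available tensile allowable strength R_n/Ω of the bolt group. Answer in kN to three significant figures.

A_b = π·27²/4 = 572.6 mm²; f_rv = 741 × 1000 / (7 × 572.6) = 184.9 MPa.
F'_nt = 1.3 F_nt − (Ω F_nt / F_nv) f_rv = 1.3·780 − (2·780/469)·184.9 = 399 MPa, capped at F_nt → F'_nt = 399 MPa.
R_n = F'_nt · A_b · n = 399 × 572.6 × 7 / 1000 = 1599 kN.
Allowable strength R_n/Ω = 1599 / 2 = 800 kN.

800 kN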